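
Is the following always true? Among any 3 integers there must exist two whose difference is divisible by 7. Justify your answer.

Consider the 3 integers 21, 22, 23. They lie in distinct residue classes modulo 7, since 3 ≤ 7.
No two share a residue, so no pair has difference divisible by 7; the claim fails for this set.

No; for instance {21, 22, 23} is a counterexample.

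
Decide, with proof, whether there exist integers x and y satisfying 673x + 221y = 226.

x = 111, y = -337

673 and 221 are coprime, so 673x + 221y ranges over all of ℤ.
Euclidean algorithm: 673 = 3·221 + 10, 221 = 22·10 + 1, 10 = 10·1 + 0.
Unwinding: 1 = 221 − 22·10 = 221 − 22·(673 − 3·221) = −22·673 + 67·221, i.e. 673·(-22) + 221·67 = 1.
Multiplying through by 226: x = (-22)·226 = -4972, y = 67·226 = 15142 is a solution.
Shifting by a multiple of (221, −673) keeps it a solution: x = -4972 + 23·221 = 111, y = 15142 − 23·673 = -337.
Check: 673·111 + 221·(-337) = 74703 − 74477 = 226. ✓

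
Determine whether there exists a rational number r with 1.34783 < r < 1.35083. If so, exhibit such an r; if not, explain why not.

Scale by 20: the interval becomes (26.95660, 27.01660), which contains the integer 27.
Dividing back, 1.34783 < 27/20 < 1.35083, and 27/20 is rational.

r = 27/20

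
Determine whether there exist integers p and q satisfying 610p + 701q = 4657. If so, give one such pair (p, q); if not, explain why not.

p = 126, q = -103

Since gcd(610, 701) = 1, every integer is an integer combination of 610 and 701.
Run the Euclidean algorithm on 701 and 610: 701 = 1·610 + 91, 610 = 6·91 + 64, 91 = 1·64 + 27, 64 = 2·27 + 10, 27 = 2·10 + 7, 10 = 1·7 + 3, 7 = 2·3 + 1, 3 = 3·1 + 0.
Working back up the chain: 1 = 7 − 2·3 = 7 − 2·(10 − 1·7) = −2·10 + 3·7 = −2·10 + 3·(27 − 2·10) = 3·27 − 8·10 = 3·27 − 8·(64 − 2·27) = −8·64 + 19·27 = −8·64 + 19·(91 − 1·64) = 19·91 − 27·64 = 19·91 − 27·(610 − 6·91) = −27·610 + 181·91 = −27·610 + 181·(701 − 1·610) = 181·701 − 208·610. So 610·(-208) + 701·181 = 1.
Scaling by 4657 gives the particular solution (p, q) = (-968656, 842917).
Adding 1382·701 to p and subtracting 1382·610 from q gives the tidier solution (126, -103).
Indeed 610·126 + 701·(-103) = 76860 − 72203 = 4657.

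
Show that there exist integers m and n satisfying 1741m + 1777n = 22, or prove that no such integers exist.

Since gcd(1741, 1777) = 1, every integer is an integer combination of 1741 and 1777.
Euclidean algorithm: 1777 = 1·1741 + 36, 1741 = 48·36 + 13, 36 = 2·13 + 10, 13 = 1·10 + 3, 10 = 3·3 + 1, 3 = 3·1 + 0.
Working back up the chain: 1 = 10 − 3·3 = 10 − 3·(13 − 1·10) = −3·13 + 4·10 = −3·13 + 4·(36 − 2·13) = 4·36 − 11·13 = 4·36 − 11·(1741 − 48·36) = −11·1741 + 532·36 = −11·1741 + 532·(1777 − 1·1741) = 532·1777 − 543·1741. So 1741·(-543) + 1777·532 = 1.
Multiplying through by 22: m = (-543)·22 = -11946, n = 532·22 = 11704 is a solution.
The general solution is m = -11946 + 1777k, n = 11704 − 1741k; taking k = 7 gives the smaller pair m = 493, n = -483.
Indeed 1741·493 + 1777·(-483) = 858313 − 858291 = 22.

m = 493, n = -483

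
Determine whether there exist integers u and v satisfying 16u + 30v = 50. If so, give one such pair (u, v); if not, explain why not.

u = 5, v = -1

Since gcd(16, 30) = 2 and 50 = 2·25, Bézout's identity guarantees a solution.
Dividing through by 2 reduces the equation to 8u + 15v = 25.
Dividing repeatedly: 15 = 1·8 + 7, 8 = 1·7 + 1, 7 = 7·1 + 0.
Unwinding: 1 = 8 − 1·7 = 8 − (15 − 1·8) = −15 + 2·8, i.e. 8·2 + 15·(-1) = 1.
Times 25: 8·50 + 15·(-25) = 25, so (50, -25) solves it.
Shifting by a multiple of (15, −8) keeps it a solution: u = 50 − 3·15 = 5, v = -25 + 3·8 = -1.
Indeed 16·5 + 30·(-1) = 80 − 30 = 50.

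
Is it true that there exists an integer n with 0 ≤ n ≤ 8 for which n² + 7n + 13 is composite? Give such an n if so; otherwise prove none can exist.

n = 1

At n = 1: 1² + 7·1 + 13 = 21 = 3·7, which is composite.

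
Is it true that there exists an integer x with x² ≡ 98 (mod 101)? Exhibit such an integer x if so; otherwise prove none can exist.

101 is prime, so by Euler's criterion 98 is a square mod 101 iff 98^((101−1)/2) = 98^50 ≡ 1 (mod 101).
Squaring successively (mod 101): 98^2 = 9604 ≡ 9; 98^4 ≡ 9² = 81 ≡ 81; 98^8 ≡ 81² = 6561 ≡ 97; 98^16 ≡ 97² = 9409 ≡ 16; 98^32 ≡ 16² = 256 ≡ 54.
Since 50 = 32 + 16 + 2, 98^50 ≡ 54 · 16 · 9; multiplying out mod 101: 54·16 = 864 ≡ 56, then 56·9 = 504 ≡ 100. Thus 98^50 ≡ 100 ≡ −1 (mod 101).
The value −1 means 98 is a non-residue modulo 101, so x² ≡ 98 (mod 101) is impossible.

No, no such integer exists.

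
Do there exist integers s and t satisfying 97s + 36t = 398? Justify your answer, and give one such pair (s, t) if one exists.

s = 26, t = -59

Since gcd(97, 36) = 1, every integer is an integer combination of 97 and 36.
Run the Euclidean algorithm on 97 and 36: 97 = 2·36 + 25, 36 = 1·25 + 11, 25 = 2·11 + 3, 11 = 3·3 + 2, 3 = 1·2 + 1, 2 = 2·1 + 0.
Back-substituting, 1 = 3 − 1·2 = 3 − (11 − 3·3) = −11 + 4·3 = −11 + 4·(25 − 2·11) = 4·25 − 9·11 = 4·25 − 9·(36 − 1·25) = −9·36 + 13·25 = −9·36 + 13·(97 − 2·36) = 13·97 − 35·36; that is, 97·13 + 36·(-35) = 1.
Scaling by 398 gives the particular solution (s, t) = (5174, -13930).
The general solution is s = 5174 + 36k, t = -13930 − 97k; taking k = -143 gives the smaller pair s = 26, t = -59.
Indeed 97·26 + 36·(-59) = 2522 − 2124 = 398.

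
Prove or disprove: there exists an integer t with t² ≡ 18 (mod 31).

t = 24

t = 24 works: 24² = 576, and 576 − 18 = 558 = 18·31.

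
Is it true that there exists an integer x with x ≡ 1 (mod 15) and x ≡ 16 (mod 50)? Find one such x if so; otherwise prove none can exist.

Here gcd(15, 50) = 5, and both 1 and 16 leave remainder 1 mod 5, so the system is consistent.
The integers ≡ 1 (mod 15) are 1, 16, …; their remainders mod 50 are 1, 16, so x = 16 is the first that is ≡ 16 (mod 50).
Indeed 16 ≡ 1 (mod 15) and 16 ≡ 16 (mod 50).

x = 16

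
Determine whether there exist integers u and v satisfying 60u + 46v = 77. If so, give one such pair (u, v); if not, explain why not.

Any value of 60u + 46v is a multiple of gcd(60, 46) = 2.
But 77 is not a multiple of 2 (it leaves remainder 1).
So the equation is unsolvable over ℤ.

No such integers exist.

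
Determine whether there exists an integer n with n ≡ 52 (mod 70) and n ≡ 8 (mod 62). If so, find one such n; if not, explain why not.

The moduli are not coprime: gcd(70, 62) = 2. Compatibility requires 2 ∣ (8 − 52) = -44, which holds, so solutions exist.
Write n = 52 + 70t. Then 70t ≡ 8 − 52 ≡ 18 (mod 62); dividing through by 2 gives 35t ≡ 9 (mod 31).
35 ≡ 4 (mod 31), so this reads 4t ≡ 9 (mod 31). Note 4·8 = 32 ≡ 1 (mod 31) (as 32 − 1 = 1·31), so 4⁻¹ ≡ 8.
Multiplying by 8: t ≡ 8·9 = 72 ≡ 10 (mod 31).
Then n = 52 + 70·10 = 752.
Verify: 752 = 10·70 + 52 and 752 = 12·62 + 8. ✓

n = 752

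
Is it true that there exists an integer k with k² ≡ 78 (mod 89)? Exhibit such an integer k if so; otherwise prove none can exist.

Take k = 16. Then 16² = 256 = 2·89 + 78, so 16² ≡ 78 (mod 89).

k = 16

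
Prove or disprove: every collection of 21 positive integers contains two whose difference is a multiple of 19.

Each integer lies in one of the 19 residue classes modulo 19.
Since 21 > 19, two of the 21 integers must share a residue class by the pigeonhole principle; call them a and b.
Their difference a − b is then a multiple of 19.

True.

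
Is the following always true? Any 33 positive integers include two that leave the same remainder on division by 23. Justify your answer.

Each integer lies in one of the 23 residue classes modulo 23.
With 33 integers and only 23 classes, the pigeonhole principle forces two of them, say a and b, into the same class.
That is, a and b leave the same remainder on division by 23, as claimed.

Yes.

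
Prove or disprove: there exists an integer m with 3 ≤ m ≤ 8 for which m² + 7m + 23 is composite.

At m = 8: 8² + 7·8 + 23 = 143 = 11·13, which is composite.

m = 8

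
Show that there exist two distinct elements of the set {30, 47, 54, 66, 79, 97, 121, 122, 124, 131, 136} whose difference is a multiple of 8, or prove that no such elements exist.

Reduce each element mod 8: 30↦6, 47↦7, 54↦6, 66↦2, 79↦7, 97↦1, 121↦1, 122↦2, 124↦4, 131↦3, 136↦0. The residue 6 repeats (at 30 and 54), and 54 − 30 = 24 = 3·8.

30 and 54 are such a pair.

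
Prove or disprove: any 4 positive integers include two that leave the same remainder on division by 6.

No, the set {19, 20, 21, 22} is a counterexample.

Try 4 consecutive integers, 19, 20, 21, 22. Their remainders mod 6 are 1, 2, 3, 4 — pairwise different, as any 4 ≤ 6 consecutive integers have distinct residues.
Hence this collection has no pair with equal remainders mod 6, disproving the claim.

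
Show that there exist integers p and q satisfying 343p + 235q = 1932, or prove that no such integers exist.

Since gcd(343, 235) = 1, every integer is an integer combination of 343 and 235.
Dividing repeatedly: 343 = 1·235 + 108, 235 = 2·108 + 19, 108 = 5·19 + 13, 19 = 1·13 + 6, 13 = 2·6 + 1, 6 = 6·1 + 0.
Back-substituting, 1 = 13 − 2·6 = 13 − 2·(19 − 1·13) = −2·19 + 3·13 = −2·19 + 3·(108 − 5·19) = 3·108 − 17·19 = 3·108 − 17·(235 − 2·108) = −17·235 + 37·108 = −17·235 + 37·(343 − 1·235) = 37·343 − 54·235; that is, 343·37 + 235·(-54) = 1.
Multiplying through by 1932: p = 37·1932 = 71484, q = (-54)·1932 = -104328 is a solution.
Shifting by a multiple of (235, −343) keeps it a solution: p = 71484 − 304·235 = 44, q = -104328 + 304·343 = -56.
Indeed 343·44 + 235·(-56) = 15092 − 13160 = 1932.

p = 44, q = -56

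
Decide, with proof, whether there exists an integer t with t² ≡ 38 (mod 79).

t = 65

t = 65 works: 65² = 4225, and 4225 − 38 = 4187 = 53·79.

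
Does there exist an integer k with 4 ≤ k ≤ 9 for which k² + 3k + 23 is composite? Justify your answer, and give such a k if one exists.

At k = 5: 5² + 3·5 + 23 = 63 = 3·21, which is composite.

k = 5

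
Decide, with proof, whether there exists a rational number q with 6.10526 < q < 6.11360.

Look for a denominator N such that an integer falls strictly between N·6.10526 and N·6.11360. N = 9 works: 9·6.10526 = 54.94734 < 55 < 55.02240 = 9·6.11360.
Dividing back, 6.10526 < 55/9 < 6.11360, and 55/9 is rational.

q = 55/9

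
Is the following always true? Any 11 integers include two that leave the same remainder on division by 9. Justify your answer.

There are exactly 9 possible remainders on division by 9.
Since 11 > 9, two of the 11 integers must share a residue class by the pigeonhole principle; call them a and b.
That is, a and b leave the same remainder on division by 9, as claimed.

Yes.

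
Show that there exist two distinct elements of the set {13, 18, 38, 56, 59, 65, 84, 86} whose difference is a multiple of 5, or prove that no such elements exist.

Yes: 13 and 18.

Both 13 and 18 leave remainder 3 on division by 5; their difference 5 = 1·5 is a multiple of 5.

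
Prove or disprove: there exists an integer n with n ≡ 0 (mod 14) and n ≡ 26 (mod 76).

n = 406

The moduli are not coprime: gcd(14, 76) = 2. Compatibility requires 2 ∣ (26 − 0) = 26, which holds, so solutions exist.
Write n = 0 + 14t. Then 14t ≡ 26 − 0 ≡ 26 (mod 76); dividing through by 2 gives 7t ≡ 13 (mod 38).
Invert 7 mod 38 by the Euclidean algorithm: 38 = 5·7 + 3, 7 = 2·3 + 1, 3 = 3·1 + 0; back-substituting, 1 = 7 − 2·3 = 7 − 2·(38 − 5·7) = −2·38 + 11·7. Hence 7·11 ≡ 1, so 7⁻¹ ≡ 11 (mod 38).
Multiplying by 11: t ≡ 11·13 = 143 ≡ 29 (mod 38).
Then n = 0 + 14·29 = 406.
Indeed 406 ≡ 0 (mod 14) and 406 ≡ 26 (mod 76).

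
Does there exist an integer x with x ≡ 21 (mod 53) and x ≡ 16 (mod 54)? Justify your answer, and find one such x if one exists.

Since 53 and 54 share no common factor, CRT says the pair of congruences has a solution (unique mod 2862).
Any solution of the first congruence is x = 21 + 53t; substituting into the second, 53t ≡ 16 − 21 ≡ 49 (mod 54).
To invert 53 modulo 54: 54 = 1·53 + 1, 53 = 53·1 + 0, and unwinding, 1 = 54 − 1·53. Thus 53⁻¹ ≡ -1 ≡ 53 (mod 54).
Multiplying by 53: t ≡ 53·49 = 2597 ≡ 5 (mod 54).
With t = 5: x = 21 + 53·5 = 286.
Check: 286 mod 53 = 21, 286 mod 54 = 16. ✓

x = 286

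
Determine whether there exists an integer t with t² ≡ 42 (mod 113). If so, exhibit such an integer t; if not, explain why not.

113 is prime, so by Euler's criterion 42 is a square mod 113 iff 42^((113−1)/2) = 42^56 ≡ 1 (mod 113).
Repeated squaring mod 113: 42^2 = 1764 ≡ 69; 42^4 ≡ 69² = 4761 ≡ 15; 42^8 ≡ 15² = 225 ≡ 112; 42^16 ≡ 112² = 12544 ≡ 1; 42^32 ≡ 1² = 1 ≡ 1.
Since 56 = 32 + 16 + 8, 42^56 ≡ 1 · 1 · 112; multiplying out mod 113: 1·1 = 1 ≡ 1, then 1·112 = 112 ≡ 112. Thus 42^56 ≡ 112 ≡ −1 (mod 113).
The value −1 means 42 is a non-residue modulo 113, so t² ≡ 42 (mod 113) is impossible.

There is no such integer.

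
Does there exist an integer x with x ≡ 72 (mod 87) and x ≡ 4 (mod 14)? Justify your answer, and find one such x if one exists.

gcd(87, 14) = 1, so the Chinese Remainder Theorem guarantees exactly one residue class mod 1218 satisfying both.
Write x = 72 + 87t and require 72 + 87t ≡ 4 (mod 14), i.e. 87t ≡ 2 (mod 14).
87 ≡ 3 (mod 14), so this reads 3t ≡ 2 (mod 14). Note 3·5 = 15 ≡ 1 (mod 14) (as 15 − 1 = 1·14), so 3⁻¹ ≡ 5.
Therefore t ≡ 5·2 = 10 (mod 14).
Taking t = 10 gives x = 72 + 87·10 = 942.
Indeed 942 ≡ 72 (mod 87) and 942 ≡ 4 (mod 14).

x = 942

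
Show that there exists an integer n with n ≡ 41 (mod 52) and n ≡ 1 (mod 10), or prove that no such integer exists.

The moduli are not coprime: gcd(52, 10) = 2. Compatibility requires 2 ∣ (1 − 41) = -40, which holds, so solutions exist.
The smallest candidate n = 41 works directly: 41 ≡ 1 (mod 10).
Check: 41 mod 52 = 41, 41 mod 10 = 1. ✓

n = 41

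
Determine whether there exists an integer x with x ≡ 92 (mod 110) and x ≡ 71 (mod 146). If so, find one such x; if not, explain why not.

There is no such integer.

Both moduli are multiples of 2 = gcd(110, 146), so any solution would satisfy x ≡ 92 and x ≡ 71 modulo 2 simultaneously.
However 92 ≡ 0 and 71 ≡ 1 (mod 2), and 0 ≠ 1.
Therefore no such x exists.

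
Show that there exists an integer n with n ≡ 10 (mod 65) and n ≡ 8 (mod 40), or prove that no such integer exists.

No such integer exists.

Reduce both congruences modulo 5, which divides 65 and 40: they say n ≡ 10 (mod 5) and n ≡ 8 (mod 5).
But 10 mod 5 = 0 while 8 mod 5 = 3, a contradiction.
Therefore no such n exists.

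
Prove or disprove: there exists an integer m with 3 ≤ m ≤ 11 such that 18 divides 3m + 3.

m = 5

At m = 5 we get 3·5 + 3 = 18, and 18 = 18·1.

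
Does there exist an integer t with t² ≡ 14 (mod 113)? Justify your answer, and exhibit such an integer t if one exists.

t = 63

Take t = 63. Then 63² = 3969 = 35·113 + 14, so 63² ≡ 14 (mod 113).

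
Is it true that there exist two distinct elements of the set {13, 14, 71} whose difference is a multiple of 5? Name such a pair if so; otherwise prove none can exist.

No such pair exists.

Residues mod 5: 13↦3, 14↦4, 71↦1.
No residue repeats among the 3 elements, so no pair has difference ≡ 0 (mod 5).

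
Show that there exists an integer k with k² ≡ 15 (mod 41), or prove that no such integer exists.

No such integer exists.

41 is prime, so by Euler's criterion 15 is a square mod 41 iff 15^((41−1)/2) = 15^20 ≡ 1 (mod 41).
Squaring successively (mod 41): 15^2 = 225 ≡ 20; 15^4 ≡ 20² = 400 ≡ 31; 15^8 ≡ 31² = 961 ≡ 18; 15^16 ≡ 18² = 324 ≡ 37.
Since 20 = 16 + 4, 15^20 ≡ 37 · 31; multiplying out mod 41: 37·31 = 1147 ≡ 40. Thus 15^20 ≡ 40 ≡ −1 (mod 41).
The value −1 means 15 is a non-residue modulo 41, so k² ≡ 15 (mod 41) is impossible.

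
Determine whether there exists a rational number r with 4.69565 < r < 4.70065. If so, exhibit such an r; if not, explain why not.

Multiplying by 10: 10·4.69565 = 46.95650 and 10·4.70065 = 47.00650, so the integer 47 lies strictly between them.
Dividing back, 4.69565 < 47/10 < 4.70065, and 47/10 is rational.

r = 47/10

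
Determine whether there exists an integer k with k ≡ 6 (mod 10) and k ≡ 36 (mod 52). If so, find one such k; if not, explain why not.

k = 36

Here gcd(10, 52) = 2, and both 6 and 36 leave remainder 0 mod 2, so the system is consistent.
The integers ≡ 6 (mod 10) are 6, 16, 26, 36, …; their remainders mod 52 are 6, 16, 26, 36, so k = 36 is the first that is ≡ 36 (mod 52).
Check: 36 mod 10 = 6, 36 mod 52 = 36. ✓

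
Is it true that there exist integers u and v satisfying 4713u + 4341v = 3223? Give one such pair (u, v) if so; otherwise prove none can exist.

No such integers exist.

gcd(4713, 4341) = 3, so every integer of the form 4713u + 4341v is a multiple of 3.
But 3223 = 3·1074 + 1, so 3 ∤ 3223.
So the equation is unsolvable over ℤ.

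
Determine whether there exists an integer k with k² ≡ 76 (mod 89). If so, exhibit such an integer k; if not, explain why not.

No such integer exists.

89 is prime, so by Euler's criterion 76 is a square mod 89 iff 76^((89−1)/2) = 76^44 ≡ 1 (mod 89).
Squaring successively (mod 89): 76^2 = 5776 ≡ 80; 76^4 ≡ 80² = 6400 ≡ 81; 76^8 ≡ 81² = 6561 ≡ 64; 76^16 ≡ 64² = 4096 ≡ 2; 76^32 ≡ 2² = 4 ≡ 4.
Since 44 = 32 + 8 + 4, 76^44 ≡ 4 · 64 · 81; multiplying out mod 89: 4·64 = 256 ≡ 78, then 78·81 = 6318 ≡ 88. Thus 76^44 ≡ 88 ≡ −1 (mod 89).
The value −1 means 76 is a non-residue modulo 89, so k² ≡ 76 (mod 89) is impossible.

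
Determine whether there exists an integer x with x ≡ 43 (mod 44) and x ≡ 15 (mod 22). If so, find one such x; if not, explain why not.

There is no such integer.

Both moduli are multiples of 22 = gcd(44, 22), so any solution would satisfy x ≡ 43 and x ≡ 15 modulo 22 simultaneously.
These are incompatible: 43 − 15 = 28 is not divisible by 22.
Therefore no such x exists.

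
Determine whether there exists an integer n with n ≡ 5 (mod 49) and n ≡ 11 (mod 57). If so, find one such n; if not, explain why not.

n = 2063

The moduli 49 and 57 are coprime, so by the Chinese Remainder Theorem a unique solution modulo 2793 exists.
Any solution of the first congruence is n = 5 + 49t; substituting into the second, 49t ≡ 11 − 5 ≡ 6 (mod 57).
To invert 49 modulo 57: 57 = 1·49 + 8, 49 = 6·8 + 1, 8 = 8·1 + 0, and unwinding, 1 = 49 − 6·8 = 49 − 6·(57 − 1·49) = −6·57 + 7·49. Thus 49⁻¹ ≡ 7 (mod 57).
Therefore t ≡ 7·6 = 42 (mod 57).
With t = 42: n = 5 + 49·42 = 2063.
Verify: 2063 = 42·49 + 5 and 2063 = 36·57 + 11. ✓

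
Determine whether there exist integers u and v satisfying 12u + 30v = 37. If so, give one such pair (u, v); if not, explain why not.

gcd(12, 30) = 6, so every integer of the form 12u + 30v is a multiple of 6.
However 37 leaves remainder 1 on division by 6.
Therefore 12u + 30v = 37 has no solution in integers.

No, no such integers exist.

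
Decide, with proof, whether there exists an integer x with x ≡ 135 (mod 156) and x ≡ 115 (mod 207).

There is no such integer.

Reduce both congruences modulo 3, which divides 156 and 207: they say x ≡ 135 (mod 3) and x ≡ 115 (mod 3).
However 135 ≡ 0 and 115 ≡ 1 (mod 3), and 0 ≠ 1.
Therefore no such x exists.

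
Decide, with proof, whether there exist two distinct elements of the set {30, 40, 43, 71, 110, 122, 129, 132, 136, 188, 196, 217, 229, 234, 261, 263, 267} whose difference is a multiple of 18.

Residues mod 18: 30↦12, 40↦4, 43↦7, 71↦17, 110↦2, 122↦14, 129↦3, 132↦6, 136↦10, 188↦8, 196↦16, 217↦1, 229↦13, 234↦0, 261↦9, 263↦11, 267↦15.
All 17 residues are distinct, so no two elements differ by a multiple of 18.

There is no such pair.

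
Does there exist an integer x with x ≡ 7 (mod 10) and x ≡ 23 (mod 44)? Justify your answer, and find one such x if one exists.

The moduli are not coprime: gcd(10, 44) = 2. Compatibility requires 2 ∣ (23 − 7) = 16, which holds, so solutions exist.
Step through x = 7, 7 + 10, 7 + 2·10, …: the values 7, 17, 27, 37, 47, 57, 67 reduce mod 44 to 7, 17, 27, 37, 3, 13, 23. The value 67 hits 23.
Verify: 67 = 6·10 + 7 and 67 = 1·44 + 23. ✓

x = 67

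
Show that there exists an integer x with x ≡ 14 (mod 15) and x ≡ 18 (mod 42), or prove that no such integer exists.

There is no such integer.

gcd(15, 42) = 3. If x ≡ 14 (mod 15) and x ≡ 18 (mod 42), then x ≡ 14 (mod 3) and x ≡ 18 (mod 3).
However 14 ≡ 2 and 18 ≡ 0 (mod 3), and 2 ≠ 0.
Therefore no such x exists.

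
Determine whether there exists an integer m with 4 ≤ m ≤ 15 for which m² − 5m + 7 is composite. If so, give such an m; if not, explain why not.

m = 14

At m = 14: 14² − 5·14 + 7 = 133 = 7·19, which is composite.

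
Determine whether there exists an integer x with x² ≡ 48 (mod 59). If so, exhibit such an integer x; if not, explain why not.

x = 44

Take x = 44. Then 44² = 1936 = 32·59 + 48, so 44² ≡ 48 (mod 59).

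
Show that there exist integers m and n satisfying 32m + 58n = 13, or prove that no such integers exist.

No, no such integers exist.

Any value of 32m + 58n is a multiple of gcd(32, 58) = 2.
But 13 is not a multiple of 2 (it leaves remainder 1).
Therefore 32m + 58n = 13 has no solution in integers.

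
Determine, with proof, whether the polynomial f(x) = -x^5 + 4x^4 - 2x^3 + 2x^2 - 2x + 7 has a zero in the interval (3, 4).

f(3) = 46 and f(4) = -97, which have opposite signs.
Since f is a polynomial it is continuous on [3, 4].
By the Intermediate Value Theorem, f takes the value 0 somewhere in the open interval.

Yes, f has a root in the interval.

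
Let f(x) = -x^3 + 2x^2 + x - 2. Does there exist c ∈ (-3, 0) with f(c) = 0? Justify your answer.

Yes, f has a root in the interval.

f(-3) = 40 and f(0) = -2, which have opposite signs.
As a polynomial, f is continuous on every closed interval.
So by the Intermediate Value Theorem there is a c strictly between -3 and 0 with f(c) = 0.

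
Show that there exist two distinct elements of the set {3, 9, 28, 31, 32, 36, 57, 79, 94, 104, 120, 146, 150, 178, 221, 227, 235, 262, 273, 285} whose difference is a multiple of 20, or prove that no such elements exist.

Reduce each element modulo 20: 3↦3, 9↦9, 28↦8, 31↦11, 32↦12, 36↦16, 57↦17, 79↦19, 94↦14, 104↦4, 120↦0, 146↦6, 150↦10, 178↦18, 221↦1, 227↦7, 235↦15, 262↦2, 273↦13, 285↦5.
All 20 residues are distinct, so no two elements differ by a multiple of 20.

No such pair exists.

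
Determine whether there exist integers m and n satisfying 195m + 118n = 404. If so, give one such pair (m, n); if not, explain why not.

Since gcd(195, 118) = 1, every integer is an integer combination of 195 and 118.
Run the Euclidean algorithm on 195 and 118: 195 = 1·118 + 77, 118 = 1·77 + 41, 77 = 1·41 + 36, 41 = 1·36 + 5, 36 = 7·5 + 1, 5 = 5·1 + 0.
Unwinding: 1 = 36 − 7·5 = 36 − 7·(41 − 1·36) = −7·41 + 8·36 = −7·41 + 8·(77 − 1·41) = 8·77 − 15·41 = 8·77 − 15·(118 − 1·77) = −15·118 + 23·77 = −15·118 + 23·(195 − 1·118) = 23·195 − 38·118, i.e. 195·23 + 118·(-38) = 1.
Times 404: 195·9292 + 118·(-15352) = 404, so (9292, -15352) solves it.
Subtracting 78·118 from m and adding 78·195 to n gives the tidier solution (88, -142).
Check: 195·88 + 118·(-142) = 17160 − 16756 = 404. ✓

m = 88, n = -142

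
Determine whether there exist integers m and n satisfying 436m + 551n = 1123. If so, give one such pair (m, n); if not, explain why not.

436 and 551 are coprime, so 436m + 551n ranges over all of ℤ.
Euclidean algorithm: 551 = 1·436 + 115, 436 = 3·115 + 91, 115 = 1·91 + 24, 91 = 3·24 + 19, 24 = 1·19 + 5, 19 = 3·5 + 4, 5 = 1·4 + 1, 4 = 4·1 + 0.
Back-substituting, 1 = 5 − 1·4 = 5 − (19 − 3·5) = −19 + 4·5 = −19 + 4·(24 − 1·19) = 4·24 − 5·19 = 4·24 − 5·(91 − 3·24) = −5·91 + 19·24 = −5·91 + 19·(115 − 1·91) = 19·115 − 24·91 = 19·115 − 24·(436 − 3·115) = −24·436 + 91·115 = −24·436 + 91·(551 − 1·436) = 91·551 − 115·436; that is, 436·(-115) + 551·91 = 1.
Times 1123: 436·(-129145) + 551·102193 = 1123, so (-129145, 102193) solves it.
Adding 235·551 to m and subtracting 235·436 from n gives the tidier solution (340, -267).
Check: 436·340 + 551·(-267) = 148240 − 147117 = 1123. ✓

m = 340, n = -267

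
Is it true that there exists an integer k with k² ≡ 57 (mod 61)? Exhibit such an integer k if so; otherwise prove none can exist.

k = 22

Take k = 22. Then 22² = 484 = 7·61 + 57, so 22² ≡ 57 (mod 61).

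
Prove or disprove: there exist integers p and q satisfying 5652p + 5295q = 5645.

No such integers exist.

Both 5652 and 5295 are divisible by gcd(5652, 5295) = 3, hence so is any combination 5652p + 5295q.
But 5645 = 3·1881 + 2, so 3 ∤ 5645.
Therefore 5652p + 5295q = 5645 has no solution in integers.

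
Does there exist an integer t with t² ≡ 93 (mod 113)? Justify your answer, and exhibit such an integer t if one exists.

There is no such integer.

113 is prime, so by Euler's criterion 93 is a square mod 113 iff 93^((113−1)/2) = 93^56 ≡ 1 (mod 113).
Repeated squaring mod 113: 93^2 = 8649 ≡ 61; 93^4 ≡ 61² = 3721 ≡ 105; 93^8 ≡ 105² = 11025 ≡ 64; 93^16 ≡ 64² = 4096 ≡ 28; 93^32 ≡ 28² = 784 ≡ 106.
Since 56 = 32 + 16 + 8, 93^56 ≡ 106 · 28 · 64; multiplying out mod 113: 106·28 = 2968 ≡ 30, then 30·64 = 1920 ≡ 112. Thus 93^56 ≡ 112 ≡ −1 (mod 113).
The value −1 means 93 is a non-residue modulo 113, so t² ≡ 93 (mod 113) is impossible.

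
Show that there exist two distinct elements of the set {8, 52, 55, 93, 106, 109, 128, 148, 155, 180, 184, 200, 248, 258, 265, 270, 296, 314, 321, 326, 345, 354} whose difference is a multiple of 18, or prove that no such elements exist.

Yes: 8 and 296.

Reduce each element mod 18: 8↦8, 52↦16, 55↦1, 93↦3, 106↦16, 109↦1, 128↦2, 148↦4, 155↦11, 180↦0, 184↦4, 200↦2, 248↦14, 258↦6, 265↦13, 270↦0, 296↦8, 314↦8, 321↦15, 326↦2, 345↦3, 354↦12. The residue 8 repeats (at 8 and 296), and 296 − 8 = 288 = 16·18.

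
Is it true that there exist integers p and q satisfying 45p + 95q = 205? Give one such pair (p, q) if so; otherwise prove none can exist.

Since gcd(45, 95) = 5 and 205 = 5·41, Bézout's identity guarantees a solution.
Dividing through by 5 reduces the equation to 9p + 19q = 41.
Run the Euclidean algorithm on 19 and 9: 19 = 2·9 + 1, 9 = 9·1 + 0.
Back-substituting, 1 = 19 − 2·9; that is, 9·(-2) + 19·1 = 1.
Times 41: 9·(-82) + 19·41 = 41, so (-82, 41) solves it.
Shifting by a multiple of (19, −9) keeps it a solution: p = -82 + 5·19 = 13, q = 41 − 5·9 = -4.
Indeed 45·13 + 95·(-4) = 585 − 380 = 205.

p = 13, q = -4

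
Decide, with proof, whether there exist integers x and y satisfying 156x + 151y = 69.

x = 44, y = -45

156 and 151 are coprime, so 156x + 151y ranges over all of ℤ.
Euclidean algorithm: 156 = 1·151 + 5, 151 = 30·5 + 1, 5 = 5·1 + 0.
Working back up the chain: 1 = 151 − 30·5 = 151 − 30·(156 − 1·151) = −30·156 + 31·151. So 156·(-30) + 151·31 = 1.
Times 69: 156·(-2070) + 151·2139 = 69, so (-2070, 2139) solves it.
Shifting by a multiple of (151, −156) keeps it a solution: x = -2070 + 14·151 = 44, y = 2139 − 14·156 = -45.
Check: 156·44 + 151·(-45) = 6864 − 6795 = 69. ✓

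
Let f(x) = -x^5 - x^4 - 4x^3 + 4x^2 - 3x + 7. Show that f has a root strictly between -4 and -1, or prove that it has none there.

f(-4) = 1107 and f(-1) = 18, both positive, so a sign-change argument is unavailable; we show f keeps this sign on the whole interval.
Shift to the endpoint -1: with x = -1 − u (0 < u < 3), one computes f(-1 − u) = u^5 + 4u^4 + 10u^3 + 20u^2 + 24u + 18.
All 6 nonzero coefficients of this polynomial in u are positive; hence for u > 0 the value is a sum of positive terms (the constant 18 among them).
So f is strictly positive on (-4, -1); no root exists in the interval.

No.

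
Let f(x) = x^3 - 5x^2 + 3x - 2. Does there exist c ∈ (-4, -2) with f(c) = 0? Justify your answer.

No.

The endpoint values f(-4) = -158 and f(-2) = -36 are both negative. Claim: f(x) < 0 for every x in (-4, -2).
Shift to the endpoint -2: with x = -2 − u (0 < u < 2), one computes f(-2 − u) = -u^3 - 11u^2 - 35u - 36.
All 4 nonzero coefficients of this polynomial in u are negative; hence for u > 0 the value is a sum of negative terms (the constant -36 among them).
So f is strictly negative on (-4, -2); no root exists in the interval.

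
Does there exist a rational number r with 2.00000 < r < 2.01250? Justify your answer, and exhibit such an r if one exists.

Scale by 81: the interval becomes (162.00000, 163.01250), which contains the integer 163.
Hence 163/81 is a rational number with 2.00000 < 163/81 < 2.01250.

r = 163/81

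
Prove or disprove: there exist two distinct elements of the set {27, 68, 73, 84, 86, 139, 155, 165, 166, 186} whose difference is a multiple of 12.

No such pair exists.

Residues mod 12: 27↦3, 68↦8, 73↦1, 84↦0, 86↦2, 139↦7, 155↦11, 165↦9, 166↦10, 186↦6.
No residue repeats among the 10 elements, so no pair has difference ≡ 0 (mod 12).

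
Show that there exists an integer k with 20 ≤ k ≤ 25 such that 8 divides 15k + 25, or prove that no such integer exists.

k = 25

For k = 20, 21, …, 24 the values 325, 340, 355, 370, 385 are not multiples of 8. At k = 25 we get 15·25 + 25 = 400, and 400 = 8·50.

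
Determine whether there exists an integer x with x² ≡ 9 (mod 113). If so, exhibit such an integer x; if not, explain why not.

Take x = 3. Then 3² = 9, and since 0 ≤ 9 < 113 this is already reduced: 3² ≡ 9 (mod 113).

x = 3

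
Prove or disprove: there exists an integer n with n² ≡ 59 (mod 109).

Apply Euler's criterion with the prime 109: 59 is a quadratic residue iff 59^54 ≡ 1 (mod 109), and a non-residue iff it is ≡ −1.
Repeated squaring mod 109: 59^2 = 3481 ≡ 102; 59^4 ≡ 102² = 10404 ≡ 49; 59^8 ≡ 49² = 2401 ≡ 3; 59^16 ≡ 3² = 9 ≡ 9; 59^32 ≡ 9² = 81 ≡ 81.
Since 54 = 32 + 16 + 4 + 2, 59^54 ≡ 81 · 9 · 49 · 102; multiplying out mod 109: 81·9 = 729 ≡ 75, then 75·49 = 3675 ≡ 78, then 78·102 = 7956 ≡ 108. Thus 59^54 ≡ 108 ≡ −1 (mod 109).
By Euler's criterion 59 is a quadratic non-residue mod 109: no n satisfies n² ≡ 59 (mod 109).

No such integer exists.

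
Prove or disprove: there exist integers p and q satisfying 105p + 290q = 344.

Both 105 and 290 are divisible by gcd(105, 290) = 5, hence so is any combination 105p + 290q.
However 344 leaves remainder 4 on division by 5.
Therefore 105p + 290q = 344 has no solution in integers.

No such integers exist.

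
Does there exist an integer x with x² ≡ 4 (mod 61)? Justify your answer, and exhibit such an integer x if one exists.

x = 59

x = 59 works: 59² = 3481, and 3481 − 4 = 3477 = 57·61.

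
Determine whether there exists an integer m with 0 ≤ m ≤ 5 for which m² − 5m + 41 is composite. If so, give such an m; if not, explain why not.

m = 3

At m = 3: 3² − 5·3 + 41 = 35 = 5·7, which is composite.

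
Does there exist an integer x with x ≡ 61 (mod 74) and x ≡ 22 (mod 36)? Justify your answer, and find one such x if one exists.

No such integer exists.

Reduce both congruences modulo 2, which divides 74 and 36: they say x ≡ 61 (mod 2) and x ≡ 22 (mod 2).
These are incompatible: 61 − 22 = 39 is not divisible by 2.
So no integer satisfies both congruences.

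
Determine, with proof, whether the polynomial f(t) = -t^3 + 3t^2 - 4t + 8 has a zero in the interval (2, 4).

f(2) = 4 and f(4) = -24, which have opposite signs.
As a polynomial, f is continuous on every closed interval.
By the Intermediate Value Theorem, f takes the value 0 somewhere in the open interval.

Such a root exists.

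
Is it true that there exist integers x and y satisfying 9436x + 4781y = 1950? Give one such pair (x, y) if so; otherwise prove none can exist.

Both 9436 and 4781 are divisible by gcd(9436, 4781) = 7, hence so is any combination 9436x + 4781y.
But 1950 = 7·278 + 4, so 7 ∤ 1950.
Therefore 9436x + 4781y = 1950 has no solution in integers.

There are no such integers.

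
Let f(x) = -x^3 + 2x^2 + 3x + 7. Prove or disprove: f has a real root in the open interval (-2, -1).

No such root exists.

f(-2) = 17 and f(-1) = 7, both positive, so a sign-change argument is unavailable; we show f keeps this sign on the whole interval.
Substitute x = -1 − u, where 0 < u < 1 on the interval. Expanding, f(-1 − u) = u^3 + 5u^2 + 4u + 7.
All 4 nonzero coefficients of this polynomial in u are positive; hence for u > 0 the value is a sum of positive terms (the constant 7 among them).
Therefore f(x) > 0 throughout (-2, -1), and f has no zero there.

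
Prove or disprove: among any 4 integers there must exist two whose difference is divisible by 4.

Take the 4 consecutive integers 20, 21, 22, 23: their residues mod 4 are all distinct because 4 ≤ 4.
Any two of them differ by at most 3 < 4 and by at least 1, so no difference is a multiple of 4.

No; for instance {20, 21, 22, 23} is a counterexample.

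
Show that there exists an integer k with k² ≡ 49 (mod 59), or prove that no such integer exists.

Take k = 7. Then 7² = 49, and since 0 ≤ 49 < 59 this is already reduced: 7² ≡ 49 (mod 59).

k = 7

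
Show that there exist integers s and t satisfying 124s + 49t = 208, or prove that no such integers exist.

124 and 49 are coprime, so 124s + 49t ranges over all of ℤ.
Run the Euclidean algorithm on 124 and 49: 124 = 2·49 + 26, 49 = 1·26 + 23, 26 = 1·23 + 3, 23 = 7·3 + 2, 3 = 1·2 + 1, 2 = 2·1 + 0.
Working back up the chain: 1 = 3 − 1·2 = 3 − (23 − 7·3) = −23 + 8·3 = −23 + 8·(26 − 1·23) = 8·26 − 9·23 = 8·26 − 9·(49 − 1·26) = −9·49 + 17·26 = −9·49 + 17·(124 − 2·49) = 17·124 − 43·49. So 124·17 + 49·(-43) = 1.
Scaling by 208 gives the particular solution (s, t) = (3536, -8944).
The general solution is s = 3536 + 49k, t = -8944 − 124k; taking k = -72 gives the smaller pair s = 8, t = -16.
Check: 124·8 + 49·(-16) = 992 − 784 = 208. ✓

s = 8, t = -16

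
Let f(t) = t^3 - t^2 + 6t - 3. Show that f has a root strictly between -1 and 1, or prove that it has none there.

Yes, f has a root in the interval.

f(-1) = -11 and f(1) = 3, which have opposite signs.
f is continuous everywhere (it is a polynomial), in particular on [-1, 1].
By the Intermediate Value Theorem, f takes the value 0 somewhere in the open interval.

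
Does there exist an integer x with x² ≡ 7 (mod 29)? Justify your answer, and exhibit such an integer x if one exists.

x = 23 works: 23² = 529, and 529 − 7 = 522 = 18·29.

x = 23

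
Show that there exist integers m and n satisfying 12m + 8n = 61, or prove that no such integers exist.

gcd(12, 8) = 4, so every integer of the form 12m + 8n is a multiple of 4.
However 61 leaves remainder 1 on division by 4.
Therefore 12m + 8n = 61 has no solution in integers.

No such integers exist.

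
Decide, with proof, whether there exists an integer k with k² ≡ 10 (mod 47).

There is no such integer.

47 is prime, so by Euler's criterion 10 is a square mod 47 iff 10^((47−1)/2) = 10^23 ≡ 1 (mod 47).
Squaring successively (mod 47): 10^2 = 100 ≡ 6; 10^4 ≡ 6² = 36 ≡ 36; 10^8 ≡ 36² = 1296 ≡ 27; 10^16 ≡ 27² = 729 ≡ 24.
Since 23 = 16 + 4 + 2 + 1, 10^23 ≡ 24 · 36 · 6 · 10; multiplying out mod 47: 24·36 = 864 ≡ 18, then 18·6 = 108 ≡ 14, then 14·10 = 140 ≡ 46. Thus 10^23 ≡ 46 ≡ −1 (mod 47).
By Euler's criterion 10 is a quadratic non-residue mod 47: no k satisfies k² ≡ 10 (mod 47).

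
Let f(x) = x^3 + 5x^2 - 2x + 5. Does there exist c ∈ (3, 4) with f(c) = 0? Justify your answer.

The endpoint values f(3) = 71 and f(4) = 141 are both positive. Claim: f(x) > 0 for every x in (3, 4).
Shift to the endpoint 3: with x = 3 + u (0 < u < 1), one computes f(3 + u) = u^3 + 14u^2 + 55u + 71.
All 4 nonzero coefficients of this polynomial in u are positive; hence for u > 0 the value is a sum of positive terms (the constant 71 among them).
Therefore f(x) > 0 throughout (3, 4), and f has no zero there.

No such root exists.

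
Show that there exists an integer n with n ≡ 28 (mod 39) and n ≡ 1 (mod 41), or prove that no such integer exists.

n = 1354

The moduli 39 and 41 are coprime, so by the Chinese Remainder Theorem a unique solution modulo 1599 exists.
Any solution of the first congruence is n = 28 + 39t; substituting into the second, 39t ≡ 1 − 28 ≡ 14 (mod 41).
Invert 39 mod 41 by the Euclidean algorithm: 41 = 1·39 + 2, 39 = 19·2 + 1, 2 = 2·1 + 0; back-substituting, 1 = 39 − 19·2 = 39 − 19·(41 − 1·39) = −19·41 + 20·39. Hence 39·20 ≡ 1, so 39⁻¹ ≡ 20 (mod 41).
Multiplying by 20: t ≡ 20·14 = 280 ≡ 34 (mod 41).
With t = 34: n = 28 + 39·34 = 1354.
Verify: 1354 = 34·39 + 28 and 1354 = 33·41 + 1. ✓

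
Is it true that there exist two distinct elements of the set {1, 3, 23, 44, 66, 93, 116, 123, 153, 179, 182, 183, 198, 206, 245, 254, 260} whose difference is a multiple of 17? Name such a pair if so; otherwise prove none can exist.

Reduce each element modulo 17: 1↦1, 3↦3, 23↦6, 44↦10, 66↦15, 93↦8, 116↦14, 123↦4, 153↦0, 179↦9, 182↦12, 183↦13, 198↦11, 206↦2, 245↦7, 254↦16, 260↦5.
All 17 residues are distinct, so no two elements differ by a multiple of 17.

No, no such pair exists.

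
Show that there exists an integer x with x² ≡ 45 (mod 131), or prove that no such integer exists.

x = 69

x = 69 works: 69² = 4761, and 4761 − 45 = 4716 = 36·131.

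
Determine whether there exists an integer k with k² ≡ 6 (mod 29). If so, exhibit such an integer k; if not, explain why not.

k = 21

k = 21 works: 21² = 441, and 441 − 6 = 435 = 15·29.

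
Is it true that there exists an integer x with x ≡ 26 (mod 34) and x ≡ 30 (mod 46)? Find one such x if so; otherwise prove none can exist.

The moduli are not coprime: gcd(34, 46) = 2. Compatibility requires 2 ∣ (30 − 26) = 4, which holds, so solutions exist.
Write x = 26 + 34t. Then 34t ≡ 30 − 26 ≡ 4 (mod 46); dividing through by 2 gives 17t ≡ 2 (mod 23).
Note 17·19 = 323 ≡ 1 (mod 23) (as 323 − 1 = 14·23), so 17⁻¹ ≡ 19.
Multiplying by 19: t ≡ 19·2 = 38 ≡ 15 (mod 23).
Then x = 26 + 34·15 = 536.
Check: 536 mod 34 = 26, 536 mod 46 = 30. ✓

x = 536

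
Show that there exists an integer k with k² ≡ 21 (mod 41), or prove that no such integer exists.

k = 29 works: 29² = 841, and 841 − 21 = 820 = 20·41.

k = 29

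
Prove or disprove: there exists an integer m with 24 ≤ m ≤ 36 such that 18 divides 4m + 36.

m = 27

At m = 27 we get 4·27 + 36 = 144, and 144 = 18·8.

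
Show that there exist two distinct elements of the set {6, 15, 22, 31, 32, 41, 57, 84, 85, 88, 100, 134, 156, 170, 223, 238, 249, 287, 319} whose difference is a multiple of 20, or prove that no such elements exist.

There is no such pair.

Residues mod 20: 6↦6, 15↦15, 22↦2, 31↦11, 32↦12, 41↦1, 57↦17, 84↦4, 85↦5, 88↦8, 100↦0, 134↦14, 156↦16, 170↦10, 223↦3, 238↦18, 249↦9, 287↦7, 319↦19.
These 19 residues are pairwise different, hence no difference of two elements is divisible by 20.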